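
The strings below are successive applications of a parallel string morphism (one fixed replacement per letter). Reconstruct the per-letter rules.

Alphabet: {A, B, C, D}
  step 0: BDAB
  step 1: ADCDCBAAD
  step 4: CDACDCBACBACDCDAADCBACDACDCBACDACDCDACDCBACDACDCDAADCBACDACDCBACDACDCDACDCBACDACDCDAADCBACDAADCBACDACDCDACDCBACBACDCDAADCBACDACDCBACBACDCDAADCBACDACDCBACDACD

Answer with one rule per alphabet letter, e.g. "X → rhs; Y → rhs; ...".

A->CBA, B->AD, C->CDA, D->CD

  step 0 ⇒ step 1: BDAB ⇒ AD·CD·CBA·AD
    A ↦ CBA
    B ↦ AD
    D ↦ CD
    C ↦ CDA  (constrained at step 1)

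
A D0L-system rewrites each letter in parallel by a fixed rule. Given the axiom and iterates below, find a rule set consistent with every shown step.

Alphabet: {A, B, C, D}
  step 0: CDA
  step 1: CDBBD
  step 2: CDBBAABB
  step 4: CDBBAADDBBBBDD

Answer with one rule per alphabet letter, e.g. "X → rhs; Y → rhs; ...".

  step 1 ⇒ step 2: CDBBD ⇒ CD·BB·A·A·BB
    B ↦ A
    C ↦ CD
    D ↦ BB
  step 0 ⇒ step 1: CDA ⇒ CD·BB·D
    A ↦ D

A->D, B->A, C->CD, D->BB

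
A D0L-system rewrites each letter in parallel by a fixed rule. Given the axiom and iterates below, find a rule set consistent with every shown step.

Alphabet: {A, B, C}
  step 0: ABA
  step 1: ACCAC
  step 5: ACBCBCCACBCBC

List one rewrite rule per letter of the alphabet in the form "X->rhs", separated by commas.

  step 0 ⇒ step 1: ABA ⇒ AC·C·AC
    A ↦ AC
    B ↦ C
    C ↦ B  (constrained at step 1)

A->AC, B->C, C->B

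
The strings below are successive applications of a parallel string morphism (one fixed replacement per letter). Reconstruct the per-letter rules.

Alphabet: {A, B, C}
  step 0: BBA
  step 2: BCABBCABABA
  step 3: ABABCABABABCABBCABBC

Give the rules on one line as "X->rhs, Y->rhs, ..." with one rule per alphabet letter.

A->BC, B->AB, C->A

  step 2 ⇒ step 3: BCABBCABABA ⇒ AB·A·BC·AB·AB·A·BC·AB·BC·AB·BC
    A ↦ BC
    B ↦ AB
    C ↦ A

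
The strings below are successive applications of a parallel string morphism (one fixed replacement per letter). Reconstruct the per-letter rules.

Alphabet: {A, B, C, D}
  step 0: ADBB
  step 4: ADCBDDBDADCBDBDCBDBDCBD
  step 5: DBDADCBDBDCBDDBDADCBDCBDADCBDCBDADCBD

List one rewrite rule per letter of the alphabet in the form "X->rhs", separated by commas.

A->D, B->C, C->AD, D->BD

  step 4 ⇒ step 5: ADCBDDBDADCBDBDCBDBDCBD ⇒ D·BD·AD·C·BD·BD·C·BD·D·BD·AD·C·BD·C·BD·AD·C·BD·C·BD·AD·C·BD
    A ↦ D
    B ↦ C
    C ↦ AD
    D ↦ BD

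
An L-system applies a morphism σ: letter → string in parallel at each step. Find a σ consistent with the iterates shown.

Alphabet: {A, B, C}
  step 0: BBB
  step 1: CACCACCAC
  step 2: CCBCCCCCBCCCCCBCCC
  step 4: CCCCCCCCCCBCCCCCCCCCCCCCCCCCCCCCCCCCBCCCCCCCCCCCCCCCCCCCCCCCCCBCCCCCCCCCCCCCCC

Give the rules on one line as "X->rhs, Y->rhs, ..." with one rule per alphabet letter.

  step 1 ⇒ step 2: CACCACCAC ⇒ CC·BC·CC·CC·BC·CC·CC·BC·CC
    A ↦ BC
    C ↦ CC
  step 0 ⇒ step 1: BBB ⇒ CAC·CAC·CAC
    B ↦ CAC

A->BC, B->CAC, C->CC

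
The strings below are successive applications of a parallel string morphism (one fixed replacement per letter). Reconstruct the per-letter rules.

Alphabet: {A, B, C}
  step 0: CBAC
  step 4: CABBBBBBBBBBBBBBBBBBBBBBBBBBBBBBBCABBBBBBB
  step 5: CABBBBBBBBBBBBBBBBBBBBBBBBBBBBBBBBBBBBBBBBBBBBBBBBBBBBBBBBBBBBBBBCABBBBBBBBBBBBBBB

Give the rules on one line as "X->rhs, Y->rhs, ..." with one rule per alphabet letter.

  step 4 ⇒ step 5: CABBBBBBBBBBBBBBBBBBBBBBBBBBBBBBBCABBBBBBB ⇒ CA·B·BB·BB·BB·BB·BB·BB·BB·BB·BB·BB·BB·BB·BB·BB·BB·BB·BB·BB·BB·BB·BB·BB·BB·BB·BB·BB·BB·BB·BB·BB·BB·CA·B·BB·BB·BB·BB·BB·BB·BB
    A ↦ B
    B ↦ BB
    C ↦ CA

A->B, B->BB, C->CA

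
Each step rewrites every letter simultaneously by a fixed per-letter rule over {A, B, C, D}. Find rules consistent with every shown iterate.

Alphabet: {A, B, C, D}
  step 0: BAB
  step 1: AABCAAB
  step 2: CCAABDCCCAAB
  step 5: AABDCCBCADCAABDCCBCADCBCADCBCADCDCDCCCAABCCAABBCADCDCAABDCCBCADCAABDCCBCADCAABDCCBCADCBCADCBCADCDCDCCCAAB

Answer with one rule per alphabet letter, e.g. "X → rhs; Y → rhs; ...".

A->C, B->AAB, C->DC, D->BCA

  step 1 ⇒ step 2: AABCAAB ⇒ C·C·AAB·DC·C·C·AAB
    A ↦ C
    B ↦ AAB
    C ↦ DC
    D ↦ BCA  (constrained at step 2)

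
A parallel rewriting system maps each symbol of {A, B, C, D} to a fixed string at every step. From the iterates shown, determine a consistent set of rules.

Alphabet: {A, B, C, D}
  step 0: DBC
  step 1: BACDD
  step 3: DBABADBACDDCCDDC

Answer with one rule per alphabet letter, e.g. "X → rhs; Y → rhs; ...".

A->DC, B->CD, C->D, D->BA

  step 0 ⇒ step 1: DBC ⇒ BA·CD·D
    B ↦ CD
    C ↦ D
    D ↦ BA
    A ↦ DC  (constrained at step 1)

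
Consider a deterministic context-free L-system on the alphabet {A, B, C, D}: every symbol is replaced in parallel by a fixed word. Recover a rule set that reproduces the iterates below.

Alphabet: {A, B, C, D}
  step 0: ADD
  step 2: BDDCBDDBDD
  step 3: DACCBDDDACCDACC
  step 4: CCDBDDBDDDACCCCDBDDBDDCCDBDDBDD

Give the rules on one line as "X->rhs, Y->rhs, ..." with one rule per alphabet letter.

  step 3 ⇒ step 4: DACCBDDDACCDACC ⇒ C·CD·BDD·BDD·DA·C·C·C·CD·BDD·BDD·C·CD·BDD·BDD
    A ↦ CD
    B ↦ DA
    C ↦ BDD
    D ↦ C

A->CD, B->DA, C->BDD, D->C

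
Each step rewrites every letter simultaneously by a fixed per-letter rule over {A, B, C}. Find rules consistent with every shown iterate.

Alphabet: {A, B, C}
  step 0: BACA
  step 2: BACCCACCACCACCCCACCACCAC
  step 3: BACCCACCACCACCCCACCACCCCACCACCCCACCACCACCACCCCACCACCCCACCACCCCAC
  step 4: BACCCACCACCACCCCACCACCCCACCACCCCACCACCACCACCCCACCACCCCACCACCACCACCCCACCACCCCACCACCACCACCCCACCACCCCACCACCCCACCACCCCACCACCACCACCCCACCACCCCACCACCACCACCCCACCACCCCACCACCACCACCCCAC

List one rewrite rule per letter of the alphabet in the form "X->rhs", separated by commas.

  step 3 ⇒ step 4: BACCCACCACCACCCCACCACCCCACCACCCCACCACCACCACCCCACCACCCCACCACCCCAC ⇒ BA·CC·CAC·CAC·CAC·CC·CAC·CAC·CC·CAC·CAC·CC·CAC·CAC·CAC·CAC·CC·CAC·CAC·CC·CAC·CAC·CAC·CAC·CC·CAC·CAC·CC·CAC·CAC·CAC·CAC·CC·CAC·CAC·CC·CAC·CAC·CC·CAC·CAC·CC·CAC·CAC·CAC·CAC·CC·CAC·CAC·CC·CAC·CAC·CAC·CAC·CC·CAC·CAC·CC·CAC·CAC·CAC·CAC·CC·CAC
    A ↦ CC
    B ↦ BA
    C ↦ CAC

A->CC, B->BA, C->CAC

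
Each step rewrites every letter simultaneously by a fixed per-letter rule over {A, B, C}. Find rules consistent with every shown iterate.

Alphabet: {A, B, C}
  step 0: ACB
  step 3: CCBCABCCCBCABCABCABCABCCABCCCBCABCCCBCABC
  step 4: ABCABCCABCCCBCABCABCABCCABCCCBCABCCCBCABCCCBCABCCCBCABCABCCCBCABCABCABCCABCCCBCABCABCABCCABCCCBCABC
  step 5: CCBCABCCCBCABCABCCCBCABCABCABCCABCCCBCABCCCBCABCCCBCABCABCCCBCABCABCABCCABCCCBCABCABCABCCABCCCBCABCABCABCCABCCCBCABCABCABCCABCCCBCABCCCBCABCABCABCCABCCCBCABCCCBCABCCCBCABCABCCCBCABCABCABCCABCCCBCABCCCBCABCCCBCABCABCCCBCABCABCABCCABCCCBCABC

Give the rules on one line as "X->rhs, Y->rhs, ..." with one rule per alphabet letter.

  step 4 ⇒ step 5: ABCABCCABCCCBCABCABCABCCABCCCBCABCCCBCABCCCBCABCCCBCABCABCCCBCABCABCABCCABCCCBCABCABCABCCABCCCBCABC ⇒ CCB·C·ABC·CCB·C·ABC·ABC·CCB·C·ABC·ABC·ABC·C·ABC·CCB·C·ABC·CCB·C·ABC·CCB·C·ABC·ABC·CCB·C·ABC·ABC·ABC·C·ABC·CCB·C·ABC·ABC·ABC·C·ABC·CCB·C·ABC·ABC·ABC·C·ABC·CCB·C·ABC·ABC·ABC·C·ABC·CCB·C·ABC·CCB·C·ABC·ABC·ABC·C·ABC·CCB·C·ABC·CCB·C·ABC·CCB·C·ABC·ABC·CCB·C·ABC·ABC·ABC·C·ABC·CCB·C·ABC·CCB·C·ABC·CCB·C·ABC·ABC·CCB·C·ABC·ABC·ABC·C·ABC·CCB·C·ABC
    A ↦ CCB
    B ↦ C
    C ↦ ABC

A->CCB, B->C, C->ABC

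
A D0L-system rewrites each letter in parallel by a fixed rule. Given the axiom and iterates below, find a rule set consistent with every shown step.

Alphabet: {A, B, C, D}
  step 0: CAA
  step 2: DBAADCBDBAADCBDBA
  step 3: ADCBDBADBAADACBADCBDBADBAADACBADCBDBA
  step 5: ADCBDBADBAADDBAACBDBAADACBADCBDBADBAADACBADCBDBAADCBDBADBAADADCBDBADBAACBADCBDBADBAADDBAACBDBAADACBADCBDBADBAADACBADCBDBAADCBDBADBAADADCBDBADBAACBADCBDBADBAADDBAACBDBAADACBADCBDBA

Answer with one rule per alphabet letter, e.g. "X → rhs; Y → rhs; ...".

  step 2 ⇒ step 3: DBAADCBDBAADCBDBA ⇒ AD·CB·DBA·DBA·AD·A·CB·AD·CB·DBA·DBA·AD·A·CB·AD·CB·DBA
    A ↦ DBA
    B ↦ CB
    C ↦ A
    D ↦ AD

A->DBA, B->CB, C->A, D->AD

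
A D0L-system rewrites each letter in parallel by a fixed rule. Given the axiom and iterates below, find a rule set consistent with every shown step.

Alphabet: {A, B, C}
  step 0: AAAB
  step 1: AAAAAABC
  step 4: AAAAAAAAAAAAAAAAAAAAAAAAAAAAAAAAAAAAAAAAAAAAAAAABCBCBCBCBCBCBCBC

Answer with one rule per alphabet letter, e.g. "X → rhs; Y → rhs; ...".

A->AA, B->BC, C->BC

  step 0 ⇒ step 1: AAAB ⇒ AA·AA·AA·BC
    A ↦ AA
    B ↦ BC
    C ↦ BC  (constrained at step 1)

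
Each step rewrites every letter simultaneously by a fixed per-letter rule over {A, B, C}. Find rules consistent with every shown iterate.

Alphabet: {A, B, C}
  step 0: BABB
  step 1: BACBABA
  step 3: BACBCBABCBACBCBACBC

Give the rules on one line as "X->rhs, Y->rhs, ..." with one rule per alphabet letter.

  step 0 ⇒ step 1: BABB ⇒ BA·C·BA·BA
    A ↦ C
    B ↦ BA
    C ↦ BC  (constrained at step 1)

A->C, B->BA, C->BC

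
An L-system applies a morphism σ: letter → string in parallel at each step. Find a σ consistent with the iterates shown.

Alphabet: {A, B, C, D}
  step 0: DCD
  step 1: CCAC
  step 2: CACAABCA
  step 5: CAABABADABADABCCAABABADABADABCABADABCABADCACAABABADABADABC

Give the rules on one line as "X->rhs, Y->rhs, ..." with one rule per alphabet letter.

A->AB, B->AD, C->CA, D->C

  step 1 ⇒ step 2: CCAC ⇒ CA·CA·AB·CA
    A ↦ AB
    C ↦ CA
    B ↦ AD  (constrained at step 2)
  step 0 ⇒ step 1: DCD ⇒ C·CA·C
    D ↦ C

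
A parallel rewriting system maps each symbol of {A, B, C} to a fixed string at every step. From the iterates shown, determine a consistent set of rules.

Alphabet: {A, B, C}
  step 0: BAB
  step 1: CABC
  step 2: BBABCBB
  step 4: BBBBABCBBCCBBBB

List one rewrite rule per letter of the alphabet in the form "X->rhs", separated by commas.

A->AB, B->C, C->BB

  step 1 ⇒ step 2: CABC ⇒ BB·AB·C·BB
    A ↦ AB
    B ↦ C
    C ↦ BB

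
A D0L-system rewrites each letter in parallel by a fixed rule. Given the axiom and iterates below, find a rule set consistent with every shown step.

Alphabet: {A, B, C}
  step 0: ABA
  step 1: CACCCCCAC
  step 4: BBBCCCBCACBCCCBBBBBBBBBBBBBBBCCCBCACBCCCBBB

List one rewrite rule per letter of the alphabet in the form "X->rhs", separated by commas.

  step 0 ⇒ step 1: ABA ⇒ CAC·CCC·CAC
    A ↦ CAC
    B ↦ CCC
    C ↦ B  (constrained at step 1)

A->CAC, B->CCC, C->B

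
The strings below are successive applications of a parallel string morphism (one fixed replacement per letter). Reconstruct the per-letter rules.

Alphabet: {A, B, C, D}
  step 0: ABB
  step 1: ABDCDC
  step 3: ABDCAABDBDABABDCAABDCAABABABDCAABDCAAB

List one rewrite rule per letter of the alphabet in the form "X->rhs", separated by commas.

  step 0 ⇒ step 1: ABB ⇒ AB·DC·DC
    A ↦ AB
    B ↦ DC
    C ↦ DBD  (constrained at step 1)
    D ↦ AAB  (constrained at step 1)

A->AB, B->DC, C->DBD, D->AAB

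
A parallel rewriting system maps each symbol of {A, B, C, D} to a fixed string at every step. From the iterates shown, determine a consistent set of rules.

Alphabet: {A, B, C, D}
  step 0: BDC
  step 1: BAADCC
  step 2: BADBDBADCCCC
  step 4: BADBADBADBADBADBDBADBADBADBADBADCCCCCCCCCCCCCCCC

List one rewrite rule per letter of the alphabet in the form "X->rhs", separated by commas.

  step 1 ⇒ step 2: BAADCC ⇒ BA·DB·DB·AD·CC·CC
    A ↦ DB
    B ↦ BA
    C ↦ CC
    D ↦ AD

A->DB, B->BA, C->CC, D->AD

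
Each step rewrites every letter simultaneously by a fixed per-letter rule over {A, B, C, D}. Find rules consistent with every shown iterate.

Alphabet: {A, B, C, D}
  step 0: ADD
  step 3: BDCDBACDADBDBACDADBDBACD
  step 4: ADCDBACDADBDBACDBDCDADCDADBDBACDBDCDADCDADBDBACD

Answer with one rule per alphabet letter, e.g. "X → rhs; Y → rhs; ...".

A->BD, B->AD, C->BA, D->CD

  step 3 ⇒ step 4: BDCDBACDADBDBACDADBDBACD ⇒ AD·CD·BA·CD·AD·BD·BA·CD·BD·CD·AD·CD·AD·BD·BA·CD·BD·CD·AD·CD·AD·BD·BA·CD
    A ↦ BD
    B ↦ AD
    C ↦ BA
    D ↦ CD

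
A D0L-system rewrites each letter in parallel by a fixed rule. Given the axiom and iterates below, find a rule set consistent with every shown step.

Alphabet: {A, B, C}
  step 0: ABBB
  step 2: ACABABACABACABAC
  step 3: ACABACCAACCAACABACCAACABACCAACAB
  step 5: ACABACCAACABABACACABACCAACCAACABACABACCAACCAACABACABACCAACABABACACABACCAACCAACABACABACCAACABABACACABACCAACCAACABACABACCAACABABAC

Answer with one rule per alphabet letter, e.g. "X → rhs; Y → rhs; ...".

A->AC, B->CA, C->AB

  step 2 ⇒ step 3: ACABABACABACABAC ⇒ AC·AB·AC·CA·AC·CA·AC·AB·AC·CA·AC·AB·AC·CA·AC·AB
    A ↦ AC
    B ↦ CA
    C ↦ AB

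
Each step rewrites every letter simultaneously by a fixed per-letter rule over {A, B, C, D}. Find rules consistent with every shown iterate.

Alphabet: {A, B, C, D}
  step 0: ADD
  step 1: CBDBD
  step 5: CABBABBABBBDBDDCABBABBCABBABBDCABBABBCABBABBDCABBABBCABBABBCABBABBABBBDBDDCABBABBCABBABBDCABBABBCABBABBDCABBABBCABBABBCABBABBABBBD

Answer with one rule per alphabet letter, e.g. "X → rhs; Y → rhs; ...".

A->C, B->ABB, C->D, D->BD

  step 0 ⇒ step 1: ADD ⇒ C·BD·BD
    A ↦ C
    D ↦ BD
    B ↦ ABB  (constrained at step 1)
    C ↦ D  (constrained at step 1)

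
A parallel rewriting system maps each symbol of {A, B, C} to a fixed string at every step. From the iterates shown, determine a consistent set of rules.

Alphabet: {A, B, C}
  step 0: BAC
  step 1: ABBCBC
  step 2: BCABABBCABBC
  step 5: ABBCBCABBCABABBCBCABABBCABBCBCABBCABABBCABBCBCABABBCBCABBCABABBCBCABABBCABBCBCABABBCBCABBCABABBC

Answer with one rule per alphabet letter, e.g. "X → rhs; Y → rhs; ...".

A->BC, B->AB, C->BC

  step 1 ⇒ step 2: ABBCBC ⇒ BC·AB·AB·BC·AB·BC
    A ↦ BC
    B ↦ AB
    C ↦ BC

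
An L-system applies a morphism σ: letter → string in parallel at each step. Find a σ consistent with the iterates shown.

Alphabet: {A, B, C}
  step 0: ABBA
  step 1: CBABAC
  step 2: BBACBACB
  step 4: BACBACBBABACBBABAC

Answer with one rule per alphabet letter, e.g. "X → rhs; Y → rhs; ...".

  step 1 ⇒ step 2: CBABAC ⇒ B·BA·C·BA·C·B
    A ↦ C
    B ↦ BA
    C ↦ B

A->C, B->BA, C->B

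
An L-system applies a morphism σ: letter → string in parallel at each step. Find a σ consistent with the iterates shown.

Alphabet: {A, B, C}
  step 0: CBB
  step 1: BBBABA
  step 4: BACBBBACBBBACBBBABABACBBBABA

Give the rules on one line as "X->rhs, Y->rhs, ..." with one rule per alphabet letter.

  step 0 ⇒ step 1: CBB ⇒ BB·BA·BA
    B ↦ BA
    C ↦ BB
    A ↦ C  (constrained at step 1)

A->C, B->BA, C->BB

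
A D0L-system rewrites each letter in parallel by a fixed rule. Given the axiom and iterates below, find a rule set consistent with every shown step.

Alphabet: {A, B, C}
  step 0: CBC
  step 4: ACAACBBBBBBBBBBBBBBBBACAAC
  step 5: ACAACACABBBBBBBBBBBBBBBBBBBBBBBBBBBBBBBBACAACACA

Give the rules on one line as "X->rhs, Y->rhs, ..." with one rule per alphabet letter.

A->AC, B->BB, C->A

  step 4 ⇒ step 5: ACAACBBBBBBBBBBBBBBBBACAAC ⇒ AC·A·AC·AC·A·BB·BB·BB·BB·BB·BB·BB·BB·BB·BB·BB·BB·BB·BB·BB·BB·AC·A·AC·AC·A
    A ↦ AC
    B ↦ BB
    C ↦ A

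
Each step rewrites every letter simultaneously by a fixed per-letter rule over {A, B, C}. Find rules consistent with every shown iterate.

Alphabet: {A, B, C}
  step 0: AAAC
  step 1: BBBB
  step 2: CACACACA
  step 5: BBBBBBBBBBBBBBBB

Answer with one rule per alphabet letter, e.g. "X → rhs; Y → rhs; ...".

  step 1 ⇒ step 2: BBBB ⇒ CA·CA·CA·CA
    B ↦ CA
  step 0 ⇒ step 1: AAAC ⇒ B·B·B·B
    A ↦ B
  step 0 ⇒ step 1: AAAC ⇒ B·B·B·B
    C ↦ B

A->B, B->CA, C->B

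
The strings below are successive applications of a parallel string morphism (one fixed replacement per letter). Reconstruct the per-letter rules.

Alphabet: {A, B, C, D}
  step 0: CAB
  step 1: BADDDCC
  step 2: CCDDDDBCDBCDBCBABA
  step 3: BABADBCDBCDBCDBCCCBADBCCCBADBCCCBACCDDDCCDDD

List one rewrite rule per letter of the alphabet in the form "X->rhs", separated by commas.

A->DDD, B->CC, C->BA, D->DBC

  step 2 ⇒ step 3: CCDDDDBCDBCDBCBABA ⇒ BA·BA·DBC·DBC·DBC·DBC·CC·BA·DBC·CC·BA·DBC·CC·BA·CC·DDD·CC·DDD
    A ↦ DDD
    B ↦ CC
    C ↦ BA
    D ↦ DBC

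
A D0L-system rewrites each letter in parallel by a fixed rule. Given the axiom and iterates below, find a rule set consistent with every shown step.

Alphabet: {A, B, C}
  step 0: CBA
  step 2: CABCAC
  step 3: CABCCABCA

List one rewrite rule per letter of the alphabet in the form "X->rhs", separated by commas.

  step 2 ⇒ step 3: CABCAC ⇒ CA·B·C·CA·B·CA
    A ↦ B
    B ↦ C
    C ↦ CA

A->B, B->C, C->CA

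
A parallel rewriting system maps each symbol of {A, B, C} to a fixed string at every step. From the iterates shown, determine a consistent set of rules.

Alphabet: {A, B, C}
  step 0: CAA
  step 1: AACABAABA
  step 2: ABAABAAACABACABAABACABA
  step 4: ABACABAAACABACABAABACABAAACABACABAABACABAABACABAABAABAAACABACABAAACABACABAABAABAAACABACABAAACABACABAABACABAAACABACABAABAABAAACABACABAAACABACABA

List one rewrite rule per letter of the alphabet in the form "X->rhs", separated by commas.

A->ABA, B->C, C->AAC

  step 1 ⇒ step 2: AACABAABA ⇒ ABA·ABA·AAC·ABA·C·ABA·ABA·C·ABA
    A ↦ ABA
    B ↦ C
    C ↦ AAC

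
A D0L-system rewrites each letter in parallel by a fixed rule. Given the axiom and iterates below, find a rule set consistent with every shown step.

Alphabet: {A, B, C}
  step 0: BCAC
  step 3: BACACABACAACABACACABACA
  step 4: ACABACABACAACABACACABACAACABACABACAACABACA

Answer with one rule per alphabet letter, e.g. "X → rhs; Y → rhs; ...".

  step 3 ⇒ step 4: BACACABACAACABACACABACA ⇒ A·CA·BA·CA·BA·CA·A·CA·BA·CA·CA·BA·CA·A·CA·BA·CA·BA·CA·A·CA·BA·CA
    A ↦ CA
    B ↦ A
    C ↦ BA

A->CA, B->A, C->BA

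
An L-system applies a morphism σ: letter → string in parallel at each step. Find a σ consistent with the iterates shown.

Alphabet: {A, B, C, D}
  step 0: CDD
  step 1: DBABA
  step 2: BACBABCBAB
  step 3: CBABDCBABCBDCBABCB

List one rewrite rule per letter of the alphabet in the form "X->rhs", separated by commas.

A->AB, B->CB, C->D, D->BA

  step 2 ⇒ step 3: BACBABCBAB ⇒ CB·AB·D·CB·AB·CB·D·CB·AB·CB
    A ↦ AB
    B ↦ CB
    C ↦ D
  step 0 ⇒ step 1: CDD ⇒ D·BA·BA
    D ↦ BA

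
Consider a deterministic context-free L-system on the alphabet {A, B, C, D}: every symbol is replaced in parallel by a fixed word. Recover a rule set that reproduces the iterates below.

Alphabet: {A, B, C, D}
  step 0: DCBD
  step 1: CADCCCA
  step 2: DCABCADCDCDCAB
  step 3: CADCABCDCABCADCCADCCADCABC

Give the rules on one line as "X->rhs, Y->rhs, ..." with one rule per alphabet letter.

A->AB, B->C, C->DC, D->CA

  step 2 ⇒ step 3: DCABCADCDCDCAB ⇒ CA·DC·AB·C·DC·AB·CA·DC·CA·DC·CA·DC·AB·C
    A ↦ AB
    B ↦ C
    C ↦ DC
    D ↦ CA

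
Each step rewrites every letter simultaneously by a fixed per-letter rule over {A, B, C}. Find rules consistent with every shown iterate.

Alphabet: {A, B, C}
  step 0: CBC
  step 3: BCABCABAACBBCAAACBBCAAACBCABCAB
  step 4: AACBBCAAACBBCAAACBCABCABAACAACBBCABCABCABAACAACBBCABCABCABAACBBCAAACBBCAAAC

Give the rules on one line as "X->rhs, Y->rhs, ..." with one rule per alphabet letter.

  step 3 ⇒ step 4: BCABCABAACBBCAAACBBCAAACBCABCAB ⇒ AAC·B·BCA·AAC·B·BCA·AAC·BCA·BCA·B·AAC·AAC·B·BCA·BCA·BCA·B·AAC·AAC·B·BCA·BCA·BCA·B·AAC·B·BCA·AAC·B·BCA·AAC
    A ↦ BCA
    B ↦ AAC
    C ↦ B

A->BCA, B->AAC, C->B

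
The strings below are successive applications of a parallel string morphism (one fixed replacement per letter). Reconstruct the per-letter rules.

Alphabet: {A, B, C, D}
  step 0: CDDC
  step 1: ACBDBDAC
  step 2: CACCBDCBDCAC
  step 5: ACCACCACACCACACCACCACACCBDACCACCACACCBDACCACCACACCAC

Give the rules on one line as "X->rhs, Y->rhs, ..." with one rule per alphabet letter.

  step 1 ⇒ step 2: ACBDBDAC ⇒ C·AC·C·BD·C·BD·C·AC
    A ↦ C
    B ↦ C
    C ↦ AC
    D ↦ BD

A->C, B->C, C->AC, D->BD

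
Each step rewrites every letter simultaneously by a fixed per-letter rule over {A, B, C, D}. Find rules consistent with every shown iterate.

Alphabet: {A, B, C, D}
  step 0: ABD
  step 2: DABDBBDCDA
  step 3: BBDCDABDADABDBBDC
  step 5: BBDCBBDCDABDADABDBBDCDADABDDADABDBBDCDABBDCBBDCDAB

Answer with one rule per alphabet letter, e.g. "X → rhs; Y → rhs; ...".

A->BDC, B->DA, C->D, D->B

  step 2 ⇒ step 3: DABDBBDCDA ⇒ B·BDC·DA·B·DA·DA·B·D·B·BDC
    A ↦ BDC
    B ↦ DA
    C ↦ D
    D ↦ B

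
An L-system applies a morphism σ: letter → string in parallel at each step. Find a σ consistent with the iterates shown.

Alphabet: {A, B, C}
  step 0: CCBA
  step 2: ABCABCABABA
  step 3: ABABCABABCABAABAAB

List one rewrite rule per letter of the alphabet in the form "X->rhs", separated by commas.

A->AB, B->A, C->BC

  step 2 ⇒ step 3: ABCABCABABA ⇒ AB·A·BC·AB·A·BC·AB·A·AB·A·AB
    A ↦ AB
    B ↦ A
    C ↦ BC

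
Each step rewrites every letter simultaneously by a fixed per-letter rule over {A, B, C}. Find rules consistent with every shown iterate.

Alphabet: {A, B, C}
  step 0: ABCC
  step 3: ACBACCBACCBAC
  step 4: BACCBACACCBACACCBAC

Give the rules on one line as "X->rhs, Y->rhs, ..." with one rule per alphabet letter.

  step 3 ⇒ step 4: ACBACCBACCBAC ⇒ B·AC·C·B·AC·AC·C·B·AC·AC·C·B·AC
    A ↦ B
    B ↦ C
    C ↦ AC

A->B, B->C, C->AC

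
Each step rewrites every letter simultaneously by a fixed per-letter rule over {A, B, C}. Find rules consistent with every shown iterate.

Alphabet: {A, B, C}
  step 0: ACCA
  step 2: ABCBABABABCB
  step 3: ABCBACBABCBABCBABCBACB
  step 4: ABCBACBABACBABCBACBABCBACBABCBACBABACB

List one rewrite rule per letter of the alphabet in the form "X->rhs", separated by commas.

A->AB, B->CB, C->A

  step 3 ⇒ step 4: ABCBACBABCBABCBABCBACB ⇒ AB·CB·A·CB·AB·A·CB·AB·CB·A·CB·AB·CB·A·CB·AB·CB·A·CB·AB·A·CB
    A ↦ AB
    B ↦ CB
    C ↦ A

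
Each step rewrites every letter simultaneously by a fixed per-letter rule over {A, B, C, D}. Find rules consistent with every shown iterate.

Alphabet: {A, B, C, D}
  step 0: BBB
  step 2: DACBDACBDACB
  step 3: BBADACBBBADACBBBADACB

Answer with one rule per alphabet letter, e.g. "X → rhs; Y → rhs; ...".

A->BA, B->CB, C->DA, D->B

  step 2 ⇒ step 3: DACBDACBDACB ⇒ B·BA·DA·CB·B·BA·DA·CB·B·BA·DA·CB
    A ↦ BA
    B ↦ CB
    C ↦ DA
    D ↦ B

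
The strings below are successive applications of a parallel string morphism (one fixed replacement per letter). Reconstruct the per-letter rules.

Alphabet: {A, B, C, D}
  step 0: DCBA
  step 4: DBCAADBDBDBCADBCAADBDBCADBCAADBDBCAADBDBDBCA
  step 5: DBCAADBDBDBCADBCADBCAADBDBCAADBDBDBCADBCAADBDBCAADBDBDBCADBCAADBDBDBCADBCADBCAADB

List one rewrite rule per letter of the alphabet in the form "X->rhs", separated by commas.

  step 4 ⇒ step 5: DBCAADBDBDBCADBCAADBDBCADBCAADBDBCAADBDBDBCA ⇒ DB·CA·A·DB·DB·DB·CA·DB·CA·DB·CA·A·DB·DB·CA·A·DB·DB·DB·CA·DB·CA·A·DB·DB·CA·A·DB·DB·DB·CA·DB·CA·A·DB·DB·DB·CA·DB·CA·DB·CA·A·DB
    A ↦ DB
    B ↦ CA
    C ↦ A
    D ↦ DB

A->DB, B->CA, C->A, D->DB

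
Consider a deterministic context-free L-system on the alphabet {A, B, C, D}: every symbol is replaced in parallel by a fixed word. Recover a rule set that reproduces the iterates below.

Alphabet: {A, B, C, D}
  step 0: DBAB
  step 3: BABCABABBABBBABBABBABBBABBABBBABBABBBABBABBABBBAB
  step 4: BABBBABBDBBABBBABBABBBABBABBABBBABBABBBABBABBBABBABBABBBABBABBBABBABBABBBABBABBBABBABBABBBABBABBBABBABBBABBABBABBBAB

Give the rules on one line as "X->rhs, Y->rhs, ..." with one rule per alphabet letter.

  step 3 ⇒ step 4: BABCABABBABBBABBABBABBBABBABBBABBABBBABBABBABBBAB ⇒ BAB·B·BAB·BD·B·BAB·B·BAB·BAB·B·BAB·BAB·BAB·B·BAB·BAB·B·BAB·BAB·B·BAB·BAB·BAB·B·BAB·BAB·B·BAB·BAB·BAB·B·BAB·BAB·B·BAB·BAB·BAB·B·BAB·BAB·B·BAB·BAB·B·BAB·BAB·BAB·B·BAB
    A ↦ B
    B ↦ BAB
    C ↦ BD
    D ↦ CA  (constrained at step 0)

A->B, B->BAB, C->BD, D->CA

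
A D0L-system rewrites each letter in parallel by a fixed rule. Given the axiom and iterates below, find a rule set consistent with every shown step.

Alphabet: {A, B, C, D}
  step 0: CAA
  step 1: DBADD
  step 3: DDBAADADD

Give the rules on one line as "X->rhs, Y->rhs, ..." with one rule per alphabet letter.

A->D, B->CDA, C->DBA, D->A

  step 0 ⇒ step 1: CAA ⇒ DBA·D·D
    A ↦ D
    C ↦ DBA
    B ↦ CDA  (constrained at step 1)
    D ↦ A  (constrained at step 1)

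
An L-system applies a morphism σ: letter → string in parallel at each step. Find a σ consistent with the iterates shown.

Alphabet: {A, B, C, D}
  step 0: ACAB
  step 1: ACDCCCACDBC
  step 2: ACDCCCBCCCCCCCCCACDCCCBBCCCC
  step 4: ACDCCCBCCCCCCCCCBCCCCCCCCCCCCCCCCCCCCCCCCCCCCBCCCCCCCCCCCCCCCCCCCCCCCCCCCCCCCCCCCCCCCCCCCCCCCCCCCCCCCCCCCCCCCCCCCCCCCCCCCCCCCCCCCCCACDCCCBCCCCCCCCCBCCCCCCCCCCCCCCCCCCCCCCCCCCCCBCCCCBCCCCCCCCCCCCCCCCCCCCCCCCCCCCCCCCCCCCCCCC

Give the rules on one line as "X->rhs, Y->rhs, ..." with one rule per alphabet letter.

  step 1 ⇒ step 2: ACDCCCACDBC ⇒ ACD·CCC·B·CCC·CCC·CCC·ACD·CCC·B·BC·CCC
    A ↦ ACD
    B ↦ BC
    C ↦ CCC
    D ↦ B

A->ACD, B->BC, C->CCC, D->B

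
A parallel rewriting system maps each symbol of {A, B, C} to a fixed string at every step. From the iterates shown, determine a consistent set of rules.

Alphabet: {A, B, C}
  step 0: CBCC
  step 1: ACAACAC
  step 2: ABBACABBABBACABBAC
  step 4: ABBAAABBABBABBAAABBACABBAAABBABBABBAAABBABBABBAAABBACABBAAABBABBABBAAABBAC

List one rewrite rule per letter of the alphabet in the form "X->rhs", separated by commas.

A->ABB, B->A, C->AC

  step 1 ⇒ step 2: ACAACAC ⇒ ABB·AC·ABB·ABB·AC·ABB·AC
    A ↦ ABB
    C ↦ AC
  step 0 ⇒ step 1: CBCC ⇒ AC·A·AC·AC
    B ↦ A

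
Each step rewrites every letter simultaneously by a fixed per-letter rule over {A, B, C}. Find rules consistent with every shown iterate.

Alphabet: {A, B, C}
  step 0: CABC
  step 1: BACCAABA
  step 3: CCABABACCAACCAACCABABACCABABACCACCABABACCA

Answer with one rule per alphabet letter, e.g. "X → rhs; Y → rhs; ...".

  step 0 ⇒ step 1: CABC ⇒ BA·CCA·A·BA
    A ↦ CCA
    B ↦ A
    C ↦ BA

A->CCA, B->A, C->BA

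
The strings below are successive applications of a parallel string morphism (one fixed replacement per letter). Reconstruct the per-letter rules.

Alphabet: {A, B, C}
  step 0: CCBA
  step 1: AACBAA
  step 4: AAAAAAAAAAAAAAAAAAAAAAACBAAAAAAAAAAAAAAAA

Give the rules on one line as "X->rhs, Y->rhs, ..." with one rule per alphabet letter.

  step 0 ⇒ step 1: CCBA ⇒ A·A·CB·AA
    A ↦ AA
    B ↦ CB
    C ↦ A

A->AA, B->CB, C->A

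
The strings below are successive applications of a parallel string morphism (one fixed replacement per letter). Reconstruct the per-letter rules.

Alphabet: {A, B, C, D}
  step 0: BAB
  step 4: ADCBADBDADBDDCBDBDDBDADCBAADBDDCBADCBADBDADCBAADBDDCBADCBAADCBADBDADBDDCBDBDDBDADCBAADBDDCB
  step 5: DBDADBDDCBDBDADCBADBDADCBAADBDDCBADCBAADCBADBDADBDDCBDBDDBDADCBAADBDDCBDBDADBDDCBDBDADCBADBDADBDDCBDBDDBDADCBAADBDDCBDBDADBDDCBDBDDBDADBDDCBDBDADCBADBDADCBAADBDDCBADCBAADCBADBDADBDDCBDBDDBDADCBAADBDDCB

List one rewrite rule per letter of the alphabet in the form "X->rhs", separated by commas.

A->DBD, B->DCB, C->DBD, D->A

  step 4 ⇒ step 5: ADCBADBDADBDDCBDBDDBDADCBAADBDDCBADCBADBDADCBAADBDDCBADCBAADCBADBDADBDDCBDBDDBDADCBAADBDDCB ⇒ DBD·A·DBD·DCB·DBD·A·DCB·A·DBD·A·DCB·A·A·DBD·DCB·A·DCB·A·A·DCB·A·DBD·A·DBD·DCB·DBD·DBD·A·DCB·A·A·DBD·DCB·DBD·A·DBD·DCB·DBD·A·DCB·A·DBD·A·DBD·DCB·DBD·DBD·A·DCB·A·A·DBD·DCB·DBD·A·DBD·DCB·DBD·DBD·A·DBD·DCB·DBD·A·DCB·A·DBD·A·DCB·A·A·DBD·DCB·A·DCB·A·A·DCB·A·DBD·A·DBD·DCB·DBD·DBD·A·DCB·A·A·DBD·DCB
    A ↦ DBD
    B ↦ DCB
    C ↦ DBD
    D ↦ A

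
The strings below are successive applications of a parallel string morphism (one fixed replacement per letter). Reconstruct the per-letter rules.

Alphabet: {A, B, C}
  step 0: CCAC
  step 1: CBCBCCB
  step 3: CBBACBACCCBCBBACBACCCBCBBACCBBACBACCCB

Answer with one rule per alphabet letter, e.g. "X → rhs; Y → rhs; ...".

  step 0 ⇒ step 1: CCAC ⇒ CB·CB·C·CB
    A ↦ C
    C ↦ CB
    B ↦ BAC  (constrained at step 1)

A->C, B->BAC, C->CB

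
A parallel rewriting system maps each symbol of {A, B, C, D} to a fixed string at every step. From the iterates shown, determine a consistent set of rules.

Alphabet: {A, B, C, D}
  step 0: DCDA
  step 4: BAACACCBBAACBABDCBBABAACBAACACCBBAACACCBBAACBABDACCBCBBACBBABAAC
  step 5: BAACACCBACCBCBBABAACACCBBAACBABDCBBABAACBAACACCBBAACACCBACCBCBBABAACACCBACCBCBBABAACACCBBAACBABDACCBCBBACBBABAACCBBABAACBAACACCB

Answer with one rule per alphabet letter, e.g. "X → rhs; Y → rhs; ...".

  step 4 ⇒ step 5: BAACACCBBAACBABDCBBABAACBAACACCBBAACACCBBAACBABDACCBCBBACBBABAAC ⇒ BA·AC·AC·CB·AC·CB·CB·BA·BA·AC·AC·CB·BA·AC·BA·BD·CB·BA·BA·AC·BA·AC·AC·CB·BA·AC·AC·CB·AC·CB·CB·BA·BA·AC·AC·CB·AC·CB·CB·BA·BA·AC·AC·CB·BA·AC·BA·BD·AC·CB·CB·BA·CB·BA·BA·AC·CB·BA·BA·AC·BA·AC·AC·CB
    A ↦ AC
    B ↦ BA
    C ↦ CB
    D ↦ BD

A->AC, B->BA, C->CB, D->BD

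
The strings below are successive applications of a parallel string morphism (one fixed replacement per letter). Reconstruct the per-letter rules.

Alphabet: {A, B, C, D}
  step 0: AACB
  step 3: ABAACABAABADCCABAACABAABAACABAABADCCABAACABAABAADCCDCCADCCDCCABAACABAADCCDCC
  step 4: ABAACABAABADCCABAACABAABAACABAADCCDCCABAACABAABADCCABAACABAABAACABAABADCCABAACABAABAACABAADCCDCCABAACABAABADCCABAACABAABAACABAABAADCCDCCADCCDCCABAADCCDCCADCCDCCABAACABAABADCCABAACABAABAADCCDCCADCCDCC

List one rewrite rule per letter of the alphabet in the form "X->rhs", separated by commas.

  step 3 ⇒ step 4: ABAACABAABADCCABAACABAABAACABAABADCCABAACABAABAADCCDCCADCCDCCABAACABAADCCDCC ⇒ ABA·AC·ABA·ABA·DCC·ABA·AC·ABA·ABA·AC·ABA·A·DCC·DCC·ABA·AC·ABA·ABA·DCC·ABA·AC·ABA·ABA·AC·ABA·ABA·DCC·ABA·AC·ABA·ABA·AC·ABA·A·DCC·DCC·ABA·AC·ABA·ABA·DCC·ABA·AC·ABA·ABA·AC·ABA·ABA·A·DCC·DCC·A·DCC·DCC·ABA·A·DCC·DCC·A·DCC·DCC·ABA·AC·ABA·ABA·DCC·ABA·AC·ABA·ABA·A·DCC·DCC·A·DCC·DCC
    A ↦ ABA
    B ↦ AC
    C ↦ DCC
    D ↦ A

A->ABA, B->AC, C->DCC, D->A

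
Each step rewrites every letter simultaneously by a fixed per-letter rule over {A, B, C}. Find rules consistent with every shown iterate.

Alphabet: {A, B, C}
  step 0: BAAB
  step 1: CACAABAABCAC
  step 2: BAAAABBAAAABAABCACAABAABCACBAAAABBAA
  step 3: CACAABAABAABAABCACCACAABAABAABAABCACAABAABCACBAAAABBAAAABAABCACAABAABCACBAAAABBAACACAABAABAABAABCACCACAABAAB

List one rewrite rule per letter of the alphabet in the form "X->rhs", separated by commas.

  step 2 ⇒ step 3: BAAAABBAAAABAABCACAABAABCACBAAAABBAA ⇒ CAC·AAB·AAB·AAB·AAB·CAC·CAC·AAB·AAB·AAB·AAB·CAC·AAB·AAB·CAC·BAA·AAB·BAA·AAB·AAB·CAC·AAB·AAB·CAC·BAA·AAB·BAA·CAC·AAB·AAB·AAB·AAB·CAC·CAC·AAB·AAB
    A ↦ AAB
    B ↦ CAC
    C ↦ BAA

A->AAB, B->CAC, C->BAA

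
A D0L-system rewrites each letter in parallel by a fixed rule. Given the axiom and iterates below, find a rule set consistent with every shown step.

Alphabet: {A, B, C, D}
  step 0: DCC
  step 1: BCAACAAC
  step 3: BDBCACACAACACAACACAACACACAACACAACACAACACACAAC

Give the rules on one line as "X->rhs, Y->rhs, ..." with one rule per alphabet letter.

A->AC, B->BD, C->AAC, D->BC

  step 0 ⇒ step 1: DCC ⇒ BC·AAC·AAC
    C ↦ AAC
    D ↦ BC
    A ↦ AC  (constrained at step 1)
    B ↦ BD  (constrained at step 1)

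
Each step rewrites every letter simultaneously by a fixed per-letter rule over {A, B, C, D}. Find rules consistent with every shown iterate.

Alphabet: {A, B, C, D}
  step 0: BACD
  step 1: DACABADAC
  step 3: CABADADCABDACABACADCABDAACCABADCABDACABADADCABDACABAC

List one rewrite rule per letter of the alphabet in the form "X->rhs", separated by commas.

  step 0 ⇒ step 1: BACD ⇒ DA·CAB·AD·AC
    A ↦ CAB
    B ↦ DA
    C ↦ AD
    D ↦ AC

A->CAB, B->DA, C->AD, D->AC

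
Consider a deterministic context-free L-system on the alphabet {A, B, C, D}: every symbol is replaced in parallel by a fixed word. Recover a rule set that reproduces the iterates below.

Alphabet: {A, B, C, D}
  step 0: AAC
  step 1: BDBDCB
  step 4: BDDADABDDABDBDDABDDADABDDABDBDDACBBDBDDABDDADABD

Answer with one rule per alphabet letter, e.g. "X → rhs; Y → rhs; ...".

A->BD, B->BD, C->CB, D->DA

  step 0 ⇒ step 1: AAC ⇒ BD·BD·CB
    A ↦ BD
    C ↦ CB
    B ↦ BD  (constrained at step 1)
    D ↦ DA  (constrained at step 1)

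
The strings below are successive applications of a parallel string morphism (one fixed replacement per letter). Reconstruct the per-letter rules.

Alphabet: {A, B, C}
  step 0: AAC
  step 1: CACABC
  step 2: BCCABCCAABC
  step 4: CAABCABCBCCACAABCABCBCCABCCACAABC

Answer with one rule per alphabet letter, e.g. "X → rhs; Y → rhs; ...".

A->CA, B->A, C->BC

  step 1 ⇒ step 2: CACABC ⇒ BC·CA·BC·CA·A·BC
    A ↦ CA
    B ↦ A
    C ↦ BC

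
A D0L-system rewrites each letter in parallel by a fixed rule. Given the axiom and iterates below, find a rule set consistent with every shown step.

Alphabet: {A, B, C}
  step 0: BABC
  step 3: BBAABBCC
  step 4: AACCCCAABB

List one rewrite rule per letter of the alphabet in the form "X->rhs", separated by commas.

  step 3 ⇒ step 4: BBAABBCC ⇒ A·A·CC·CC·A·A·B·B
    A ↦ CC
    B ↦ A
    C ↦ B

A->CC, B->A, C->B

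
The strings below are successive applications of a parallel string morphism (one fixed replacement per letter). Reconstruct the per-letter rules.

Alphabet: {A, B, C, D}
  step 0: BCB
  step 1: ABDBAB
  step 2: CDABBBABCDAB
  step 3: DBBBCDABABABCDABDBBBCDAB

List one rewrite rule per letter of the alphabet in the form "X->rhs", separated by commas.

A->CD, B->AB, C->DB, D->BB

  step 2 ⇒ step 3: CDABBBABCDAB ⇒ DB·BB·CD·AB·AB·AB·CD·AB·DB·BB·CD·AB
    A ↦ CD
    B ↦ AB
    C ↦ DB
    D ↦ BB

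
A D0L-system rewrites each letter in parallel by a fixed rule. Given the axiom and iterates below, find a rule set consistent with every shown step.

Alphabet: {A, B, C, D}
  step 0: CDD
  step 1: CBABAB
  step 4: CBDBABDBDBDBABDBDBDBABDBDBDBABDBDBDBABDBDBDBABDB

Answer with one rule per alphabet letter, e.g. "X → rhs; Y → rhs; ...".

A->DB, B->DB, C->CB, D->AB

  step 0 ⇒ step 1: CDD ⇒ CB·AB·AB
    C ↦ CB
    D ↦ AB
    A ↦ DB  (constrained at step 1)
    B ↦ DB  (constrained at step 1)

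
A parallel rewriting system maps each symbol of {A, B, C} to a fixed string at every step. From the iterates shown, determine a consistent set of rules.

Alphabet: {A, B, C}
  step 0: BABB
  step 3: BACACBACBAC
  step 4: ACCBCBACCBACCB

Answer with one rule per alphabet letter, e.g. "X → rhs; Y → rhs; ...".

  step 3 ⇒ step 4: BACACBACBAC ⇒ AC·C·B·C·B·AC·C·B·AC·C·B
    A ↦ C
    B ↦ AC
    C ↦ B

A->C, B->AC, C->B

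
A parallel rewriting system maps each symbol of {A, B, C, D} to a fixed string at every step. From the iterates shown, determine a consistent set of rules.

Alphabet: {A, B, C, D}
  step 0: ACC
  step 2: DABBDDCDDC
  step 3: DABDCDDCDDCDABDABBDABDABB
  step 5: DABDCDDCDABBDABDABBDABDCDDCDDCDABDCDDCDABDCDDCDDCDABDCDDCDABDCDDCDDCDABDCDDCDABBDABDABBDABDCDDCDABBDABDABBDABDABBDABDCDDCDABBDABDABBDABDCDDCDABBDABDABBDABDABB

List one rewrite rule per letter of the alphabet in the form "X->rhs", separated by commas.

  step 2 ⇒ step 3: DABBDDCDDC ⇒ DAB·DC·DDC·DDC·DAB·DAB·B·DAB·DAB·B
    A ↦ DC
    B ↦ DDC
    C ↦ B
    D ↦ DAB

A->DC, B->DDC, C->B, D->DAB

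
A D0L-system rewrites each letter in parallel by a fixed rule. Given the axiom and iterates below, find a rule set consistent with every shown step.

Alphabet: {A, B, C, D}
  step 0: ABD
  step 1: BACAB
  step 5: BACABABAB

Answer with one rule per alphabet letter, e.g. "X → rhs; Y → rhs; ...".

  step 0 ⇒ step 1: ABD ⇒ B·A·CAB
    A ↦ B
    B ↦ A
    D ↦ CAB
    C ↦ D  (constrained at step 1)

A->B, B->A, C->D, D->CAB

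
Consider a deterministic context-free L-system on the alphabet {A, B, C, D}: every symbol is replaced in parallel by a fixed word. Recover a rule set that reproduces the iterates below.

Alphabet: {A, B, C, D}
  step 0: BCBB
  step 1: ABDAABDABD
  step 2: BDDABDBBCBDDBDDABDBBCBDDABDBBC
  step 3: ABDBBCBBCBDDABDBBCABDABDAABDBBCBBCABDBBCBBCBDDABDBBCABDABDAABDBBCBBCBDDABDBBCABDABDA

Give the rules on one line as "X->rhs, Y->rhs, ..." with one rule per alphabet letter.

  step 2 ⇒ step 3: BDDABDBBCBDDBDDABDBBCBDDABDBBC ⇒ ABD·BBC·BBC·BDD·ABD·BBC·ABD·ABD·A·ABD·BBC·BBC·ABD·BBC·BBC·BDD·ABD·BBC·ABD·ABD·A·ABD·BBC·BBC·BDD·ABD·BBC·ABD·ABD·A
    A ↦ BDD
    B ↦ ABD
    C ↦ A
    D ↦ BBC

A->BDD, B->ABD, C->A, D->BBC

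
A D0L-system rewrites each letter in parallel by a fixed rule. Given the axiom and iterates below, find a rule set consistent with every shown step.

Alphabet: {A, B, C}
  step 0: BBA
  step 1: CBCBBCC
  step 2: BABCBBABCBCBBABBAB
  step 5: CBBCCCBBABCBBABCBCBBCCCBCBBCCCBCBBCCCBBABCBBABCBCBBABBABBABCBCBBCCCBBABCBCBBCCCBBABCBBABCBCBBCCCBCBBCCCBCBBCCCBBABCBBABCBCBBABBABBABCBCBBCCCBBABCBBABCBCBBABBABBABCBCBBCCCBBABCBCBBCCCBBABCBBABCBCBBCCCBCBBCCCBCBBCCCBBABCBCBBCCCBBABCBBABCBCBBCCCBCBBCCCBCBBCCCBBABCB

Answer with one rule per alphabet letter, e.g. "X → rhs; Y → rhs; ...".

A->BCC, B->CB, C->BAB

  step 1 ⇒ step 2: CBCBBCC ⇒ BAB·CB·BAB·CB·CB·BAB·BAB
    B ↦ CB
    C ↦ BAB
  step 0 ⇒ step 1: BBA ⇒ CB·CB·BCC
    A ↦ BCC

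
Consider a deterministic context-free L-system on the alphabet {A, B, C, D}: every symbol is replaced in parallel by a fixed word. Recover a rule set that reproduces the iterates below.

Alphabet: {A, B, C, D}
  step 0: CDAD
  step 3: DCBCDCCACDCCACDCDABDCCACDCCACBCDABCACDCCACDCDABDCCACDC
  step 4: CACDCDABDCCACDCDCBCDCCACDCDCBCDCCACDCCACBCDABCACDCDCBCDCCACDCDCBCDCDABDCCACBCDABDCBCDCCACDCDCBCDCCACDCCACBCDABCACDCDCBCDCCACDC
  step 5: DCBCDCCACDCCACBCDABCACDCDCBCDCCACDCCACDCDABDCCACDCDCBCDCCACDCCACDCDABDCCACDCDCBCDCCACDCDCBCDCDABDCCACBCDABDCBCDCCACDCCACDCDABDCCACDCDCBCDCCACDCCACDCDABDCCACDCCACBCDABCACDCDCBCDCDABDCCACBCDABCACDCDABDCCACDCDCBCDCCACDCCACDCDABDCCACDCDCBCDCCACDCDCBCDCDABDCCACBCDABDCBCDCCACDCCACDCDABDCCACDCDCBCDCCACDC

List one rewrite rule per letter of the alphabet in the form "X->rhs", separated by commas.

  step 4 ⇒ step 5: CACDCDABDCCACDCDCBCDCCACDCDCBCDCCACDCCACBCDABCACDCDCBCDCCACDCDCBCDCDABDCCACBCDABDCBCDCCACDCDCBCDCCACDCCACBCDABCACDCDCBCDCCACDC ⇒ DC·BC·DC·CAC·DC·CAC·BC·DAB·CAC·DC·DC·BC·DC·CAC·DC·CAC·DC·DAB·DC·CAC·DC·DC·BC·DC·CAC·DC·CAC·DC·DAB·DC·CAC·DC·DC·BC·DC·CAC·DC·DC·BC·DC·DAB·DC·CAC·BC·DAB·DC·BC·DC·CAC·DC·CAC·DC·DAB·DC·CAC·DC·DC·BC·DC·CAC·DC·CAC·DC·DAB·DC·CAC·DC·CAC·BC·DAB·CAC·DC·DC·BC·DC·DAB·DC·CAC·BC·DAB·CAC·DC·DAB·DC·CAC·DC·DC·BC·DC·CAC·DC·CAC·DC·DAB·DC·CAC·DC·DC·BC·DC·CAC·DC·DC·BC·DC·DAB·DC·CAC·BC·DAB·DC·BC·DC·CAC·DC·CAC·DC·DAB·DC·CAC·DC·DC·BC·DC·CAC·DC
    A ↦ BC
    B ↦ DAB
    C ↦ DC
    D ↦ CAC

A->BC, B->DAB, C->DC, D->CAC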